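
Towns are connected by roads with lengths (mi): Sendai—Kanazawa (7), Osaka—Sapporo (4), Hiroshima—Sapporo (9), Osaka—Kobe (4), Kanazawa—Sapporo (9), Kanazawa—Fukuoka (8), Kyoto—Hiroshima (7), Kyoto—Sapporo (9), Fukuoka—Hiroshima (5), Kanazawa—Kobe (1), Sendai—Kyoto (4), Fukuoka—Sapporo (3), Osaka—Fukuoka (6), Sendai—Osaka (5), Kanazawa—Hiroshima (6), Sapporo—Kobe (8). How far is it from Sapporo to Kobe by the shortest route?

8

Comparing a few candidate routes:
Sapporo -> Osaka -> Kobe: 4 + 4 = 8
Sapporo -> Fukuoka -> Kanazawa -> Kobe: 3 + 8 + 1 = 12
Sapporo -> Kanazawa -> Kobe: 9 + 1 = 10
Sapporo -> Kobe: 8
Best route has total 8 mi.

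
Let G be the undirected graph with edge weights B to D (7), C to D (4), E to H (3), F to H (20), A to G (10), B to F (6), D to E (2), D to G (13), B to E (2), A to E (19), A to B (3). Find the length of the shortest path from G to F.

19

Comparing a few candidate routes:
G-D-E-H-F: 13 + 2 + 3 + 20 = 38
G-A-B-E-H-F: 10 + 3 + 2 + 3 + 20 = 38
G-A-B-F: 10 + 3 + 6 = 19
G-D-B-F: 13 + 7 + 6 = 26
G-D-E-B-F: 13 + 2 + 2 + 6 = 23
G-A-E-B-F: 10 + 19 + 2 + 6 = 37
Best route has total 19.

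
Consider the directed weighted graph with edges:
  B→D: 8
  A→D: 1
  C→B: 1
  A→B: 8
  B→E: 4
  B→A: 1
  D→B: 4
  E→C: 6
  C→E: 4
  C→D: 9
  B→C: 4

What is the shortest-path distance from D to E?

Candidate routes:
D - B - C - E: 4 + 4 + 4 = 12
D - B - E: 4 + 4 = 8
Best route has total 8.

8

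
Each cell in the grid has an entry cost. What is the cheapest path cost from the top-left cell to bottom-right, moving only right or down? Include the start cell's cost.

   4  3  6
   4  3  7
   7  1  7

18

Cheapest: (0,0) -> (0,1) -> (1,1) -> (2,1) -> (2,2)
  4 + 3 + 3 + 1 + 7 = 18
(Top row then right column would cost 27.)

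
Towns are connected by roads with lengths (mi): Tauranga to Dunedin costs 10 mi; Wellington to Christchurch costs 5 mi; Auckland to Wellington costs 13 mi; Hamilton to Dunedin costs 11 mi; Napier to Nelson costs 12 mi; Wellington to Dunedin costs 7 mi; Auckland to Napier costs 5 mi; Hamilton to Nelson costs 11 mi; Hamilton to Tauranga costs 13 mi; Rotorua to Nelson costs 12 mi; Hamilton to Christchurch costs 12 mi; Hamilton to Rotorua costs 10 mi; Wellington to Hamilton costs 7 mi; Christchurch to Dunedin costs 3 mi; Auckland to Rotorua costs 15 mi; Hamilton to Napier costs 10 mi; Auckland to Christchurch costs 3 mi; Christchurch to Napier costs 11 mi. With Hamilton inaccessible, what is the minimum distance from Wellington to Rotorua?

Comparing a few candidate routes:
Wellington - Dunedin - Christchurch - Auckland - Rotorua: 7 + 3 + 3 + 15 = 28
Wellington - Auckland - Rotorua: 13 + 15 = 28
Wellington - Christchurch - Auckland - Rotorua: 5 + 3 + 15 = 23
The minimum is 23 mi.

23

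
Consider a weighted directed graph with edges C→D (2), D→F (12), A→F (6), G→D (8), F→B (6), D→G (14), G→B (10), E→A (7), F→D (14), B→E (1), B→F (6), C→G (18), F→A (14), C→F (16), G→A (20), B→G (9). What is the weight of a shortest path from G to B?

10

Routes from G to B:
G-B: 10
G-A-F-B: 20 + 6 + 6 = 32
G-D-F-B: 8 + 12 + 6 = 26
Shortest: 10.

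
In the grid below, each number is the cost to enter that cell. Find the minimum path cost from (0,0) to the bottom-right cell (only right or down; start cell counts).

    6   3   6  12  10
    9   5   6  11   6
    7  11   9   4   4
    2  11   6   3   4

40

Take (0,0)→(0,1)→(1,1)→(1,2)→(2,2)→(2,3)→(3,3)→(3,4) for a total of 6 + 3 + 5 + 6 + 9 + 4 + 3 + 4 = 40.
For comparison, the top-then-right route costs 51.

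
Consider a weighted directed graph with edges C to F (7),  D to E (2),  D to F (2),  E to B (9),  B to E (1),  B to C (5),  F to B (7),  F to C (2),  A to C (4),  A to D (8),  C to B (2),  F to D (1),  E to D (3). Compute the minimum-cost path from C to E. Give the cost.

Paths from C to E:
C→F→B→E: 7 + 7 + 1 = 15
C→F→D→E: 7 + 1 + 2 = 10
C→B→E: 2 + 1 = 3
The minimum is 3.

3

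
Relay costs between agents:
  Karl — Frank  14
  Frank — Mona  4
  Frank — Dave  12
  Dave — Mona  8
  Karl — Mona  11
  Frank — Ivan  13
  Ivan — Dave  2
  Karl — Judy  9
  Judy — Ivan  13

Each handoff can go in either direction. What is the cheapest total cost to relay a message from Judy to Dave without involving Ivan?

28

Routes from Judy to Dave avoiding Ivan:
Judy → Karl → Frank → Mona → Dave: 9 + 14 + 4 + 8 = 35
Judy → Karl → Mona → Frank → Dave: 9 + 11 + 4 + 12 = 36
Judy → Karl → Mona → Dave: 9 + 11 + 8 = 28
Judy → Karl → Frank → Dave: 9 + 14 + 12 = 35
Shortest: 28.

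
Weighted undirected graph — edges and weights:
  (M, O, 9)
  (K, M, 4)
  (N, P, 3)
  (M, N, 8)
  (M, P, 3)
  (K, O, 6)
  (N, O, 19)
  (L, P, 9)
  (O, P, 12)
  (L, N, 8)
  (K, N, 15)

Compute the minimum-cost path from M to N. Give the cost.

6

A few of the M→N routes:
M -> K -> N: 4 + 15 = 19
M -> P -> N: 3 + 3 = 6
M -> N: 8
M -> P -> L -> N: 3 + 9 + 8 = 20
Shortest: 6.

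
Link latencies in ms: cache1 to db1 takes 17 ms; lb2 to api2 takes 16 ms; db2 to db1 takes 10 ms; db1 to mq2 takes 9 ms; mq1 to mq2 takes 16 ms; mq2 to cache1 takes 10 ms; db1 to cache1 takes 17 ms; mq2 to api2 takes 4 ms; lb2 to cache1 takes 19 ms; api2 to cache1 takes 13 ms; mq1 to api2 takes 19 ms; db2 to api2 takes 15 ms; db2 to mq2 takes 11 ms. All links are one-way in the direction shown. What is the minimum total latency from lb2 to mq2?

Candidate routes:
lb2 → cache1 → db1 → mq2: 19 + 17 + 9 = 45
lb2 → api2 → cache1 → db1 → mq2: 16 + 13 + 17 + 9 = 55
Shortest: 45 ms.

45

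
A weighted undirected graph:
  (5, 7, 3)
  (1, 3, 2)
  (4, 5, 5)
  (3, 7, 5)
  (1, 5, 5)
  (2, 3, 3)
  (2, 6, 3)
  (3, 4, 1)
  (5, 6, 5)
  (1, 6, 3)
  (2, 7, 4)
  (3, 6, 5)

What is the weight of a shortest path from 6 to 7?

7

Checking several routes:
6 → 3 → 7: 5 + 5 = 10
6 → 2 → 7: 3 + 4 = 7
6 → 5 → 7: 5 + 3 = 8
6 → 1 → 3 → 7: 3 + 2 + 5 = 10
The minimum is 7.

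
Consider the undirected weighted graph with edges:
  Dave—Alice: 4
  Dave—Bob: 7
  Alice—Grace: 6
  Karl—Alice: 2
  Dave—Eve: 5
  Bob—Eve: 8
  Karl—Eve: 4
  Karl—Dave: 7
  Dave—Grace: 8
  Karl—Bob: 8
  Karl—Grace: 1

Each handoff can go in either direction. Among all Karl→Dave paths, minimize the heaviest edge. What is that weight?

4

A few of the Karl→Dave routes:
Karl→Grace→Alice→Dave: max(1, 6, 4) = 6
Karl→Alice→Dave: max(2, 4) = 4
Karl→Eve→Dave: max(4, 5) = 5
Best route has worst link 4.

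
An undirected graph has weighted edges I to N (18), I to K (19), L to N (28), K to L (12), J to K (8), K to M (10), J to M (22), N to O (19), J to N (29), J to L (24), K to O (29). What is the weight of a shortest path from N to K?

A few of the N→K routes:
N - I - K: 18 + 19 = 37
N - L - K: 28 + 12 = 40
N - J - K: 29 + 8 = 37
Shortest: 37.

37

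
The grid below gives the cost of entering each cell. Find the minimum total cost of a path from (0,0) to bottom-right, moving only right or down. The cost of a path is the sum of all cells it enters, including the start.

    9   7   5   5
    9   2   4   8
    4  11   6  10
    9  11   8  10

Path (0,0) (0,1) (1,1) (1,2) (2,2) (3,2) (3,3): 9 + 7 + 2 + 4 + 6 + 8 + 10 = 46.
For comparison, the top-then-right route costs 54.

46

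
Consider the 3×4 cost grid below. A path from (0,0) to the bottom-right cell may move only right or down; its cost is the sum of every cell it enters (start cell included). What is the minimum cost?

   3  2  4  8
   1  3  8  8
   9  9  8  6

29

Take r0c0→r1c0→r1c1→r1c2→r1c3→r2c3 for a total of 3 + 1 + 3 + 8 + 8 + 6 = 29.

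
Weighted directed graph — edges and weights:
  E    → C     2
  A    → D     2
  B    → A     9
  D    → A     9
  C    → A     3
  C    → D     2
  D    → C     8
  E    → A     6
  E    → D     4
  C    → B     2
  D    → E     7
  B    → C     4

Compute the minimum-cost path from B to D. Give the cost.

6

Paths from B to D:
B→A→D: 9 + 2 = 11
B→C→A→D: 4 + 3 + 2 = 9
B→C→D: 4 + 2 = 6
Shortest: 6.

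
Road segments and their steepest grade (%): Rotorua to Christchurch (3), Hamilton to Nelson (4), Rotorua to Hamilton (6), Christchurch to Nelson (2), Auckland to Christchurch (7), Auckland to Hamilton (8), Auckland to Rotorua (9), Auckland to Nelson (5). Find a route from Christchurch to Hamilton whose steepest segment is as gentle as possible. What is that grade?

4

Checking several routes:
Christchurch→Rotorua→Hamilton: max(3, 6) = 6
Christchurch→Nelson→Hamilton: max(2, 4) = 4
Christchurch→Auckland→Rotorua→Hamilton: max(7, 9, 6) = 9
Christchurch→Nelson→Auckland→Hamilton: max(2, 5, 8) = 8
Christchurch→Auckland→Hamilton: max(7, 8) = 8
Christchurch→Auckland→Nelson→Hamilton: max(7, 5, 4) = 7
Smallest bottleneck: 4%.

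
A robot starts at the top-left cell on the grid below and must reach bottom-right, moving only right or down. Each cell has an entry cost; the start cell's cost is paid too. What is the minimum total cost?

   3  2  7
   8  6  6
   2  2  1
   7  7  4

18

Best path: (0,0) (0,1) (1,1) (2,1) (2,2) (3,2)
Cost: 3 + 2 + 6 + 2 + 1 + 4 = 18
(Top row then right column would cost 23.)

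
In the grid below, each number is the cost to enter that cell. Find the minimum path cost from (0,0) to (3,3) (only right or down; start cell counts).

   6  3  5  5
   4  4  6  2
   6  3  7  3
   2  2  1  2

21

Take [0,0] [0,1] [1,1] [2,1] [3,1] [3,2] [3,3] for a total of 6 + 3 + 4 + 3 + 2 + 1 + 2 = 21.
For comparison, the top-then-right route costs 26.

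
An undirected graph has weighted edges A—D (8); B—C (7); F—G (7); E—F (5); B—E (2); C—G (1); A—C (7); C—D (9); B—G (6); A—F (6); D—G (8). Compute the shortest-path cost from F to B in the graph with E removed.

13

Comparing a few candidate routes:
F -> G -> C -> B: 7 + 1 + 7 = 15
F -> G -> B: 7 + 6 = 13
F -> A -> C -> G -> B: 6 + 7 + 1 + 6 = 20
Best route has total 13.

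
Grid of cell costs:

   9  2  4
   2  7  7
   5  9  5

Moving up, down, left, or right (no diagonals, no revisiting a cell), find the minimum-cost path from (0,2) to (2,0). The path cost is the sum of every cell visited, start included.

20

Cheapest: r0c2 -> r0c1 -> r1c1 -> r1c0 -> r2c0
  4 + 2 + 7 + 2 + 5 = 20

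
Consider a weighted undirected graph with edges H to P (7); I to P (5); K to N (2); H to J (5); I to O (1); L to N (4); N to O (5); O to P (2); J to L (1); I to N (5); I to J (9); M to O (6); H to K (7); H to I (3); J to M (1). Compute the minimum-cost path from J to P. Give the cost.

9

A few of the J→P routes:
J → I → O → P: 9 + 1 + 2 = 12
J → L → N → O → P: 1 + 4 + 5 + 2 = 12
J → H → P: 5 + 7 = 12
J → H → I → O → P: 5 + 3 + 1 + 2 = 11
J → M → O → P: 1 + 6 + 2 = 9
Shortest: 9.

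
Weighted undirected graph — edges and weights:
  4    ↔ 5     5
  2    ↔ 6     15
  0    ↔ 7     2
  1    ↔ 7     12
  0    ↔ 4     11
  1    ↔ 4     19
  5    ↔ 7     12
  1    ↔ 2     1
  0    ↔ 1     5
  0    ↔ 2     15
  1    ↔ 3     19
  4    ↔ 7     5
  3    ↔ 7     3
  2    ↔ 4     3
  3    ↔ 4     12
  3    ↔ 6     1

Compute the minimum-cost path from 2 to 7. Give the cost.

Comparing a few candidate routes:
2 -> 4 -> 0 -> 7: 3 + 11 + 2 = 16
2 -> 1 -> 7: 1 + 12 = 13
2 -> 1 -> 0 -> 7: 1 + 5 + 2 = 8
2 -> 4 -> 7: 3 + 5 = 8
2 -> 0 -> 7: 15 + 2 = 17
The minimum is 8.

8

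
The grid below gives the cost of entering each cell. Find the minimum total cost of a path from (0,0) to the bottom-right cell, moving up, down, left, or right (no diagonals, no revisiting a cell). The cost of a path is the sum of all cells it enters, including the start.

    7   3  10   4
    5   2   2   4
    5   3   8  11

29

Path r0c0 → r0c1 → r1c1 → r1c2 → r1c3 → r2c3: 7 + 3 + 2 + 2 + 4 + 11 = 29.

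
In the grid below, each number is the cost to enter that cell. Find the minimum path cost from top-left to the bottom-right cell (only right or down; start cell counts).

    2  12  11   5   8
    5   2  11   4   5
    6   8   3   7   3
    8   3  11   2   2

31

Take (0,0) -> (1,0) -> (1,1) -> (2,1) -> (2,2) -> (2,3) -> (3,3) -> (3,4) for a total of 2 + 5 + 2 + 8 + 3 + 7 + 2 + 2 = 31.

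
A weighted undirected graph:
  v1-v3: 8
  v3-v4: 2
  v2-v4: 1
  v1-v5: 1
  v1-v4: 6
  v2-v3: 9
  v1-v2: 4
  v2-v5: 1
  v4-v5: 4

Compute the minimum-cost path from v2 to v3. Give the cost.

Checking several routes:
v2→v3: 9
v2→v4→v3: 1 + 2 = 3
v2→v5→v4→v3: 1 + 4 + 2 = 7
The minimum is 3.

3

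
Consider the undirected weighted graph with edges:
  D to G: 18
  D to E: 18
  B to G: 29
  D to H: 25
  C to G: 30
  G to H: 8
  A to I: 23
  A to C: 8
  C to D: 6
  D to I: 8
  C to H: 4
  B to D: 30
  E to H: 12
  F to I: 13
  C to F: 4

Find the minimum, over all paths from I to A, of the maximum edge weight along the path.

Checking several routes:
I→D→G→H→C→A: max(8, 18, 8, 4, 8) = 18
I→D→E→H→C→A: max(8, 18, 12, 4, 8) = 18
I→F→C→A: max(13, 4, 8) = 13
I→D→C→A: max(8, 6, 8) = 8
Smallest bottleneck: 8.

8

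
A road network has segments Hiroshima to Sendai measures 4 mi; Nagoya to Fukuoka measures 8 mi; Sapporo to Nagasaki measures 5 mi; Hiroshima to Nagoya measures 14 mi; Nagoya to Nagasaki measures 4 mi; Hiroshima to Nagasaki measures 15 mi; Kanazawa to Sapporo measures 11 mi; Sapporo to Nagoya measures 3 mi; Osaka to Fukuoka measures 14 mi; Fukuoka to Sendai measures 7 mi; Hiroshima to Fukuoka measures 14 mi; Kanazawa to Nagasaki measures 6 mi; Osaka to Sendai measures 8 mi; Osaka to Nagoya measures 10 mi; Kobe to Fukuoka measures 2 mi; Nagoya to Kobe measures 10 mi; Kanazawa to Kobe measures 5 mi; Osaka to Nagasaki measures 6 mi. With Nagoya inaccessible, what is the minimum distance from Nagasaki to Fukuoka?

Checking several routes:
Nagasaki→Sapporo→Kanazawa→Kobe→Fukuoka: 5 + 11 + 5 + 2 = 23
Nagasaki→Kanazawa→Kobe→Fukuoka: 6 + 5 + 2 = 13
Nagasaki→Osaka→Fukuoka: 6 + 14 = 20
Nagasaki→Hiroshima→Sendai→Fukuoka: 15 + 4 + 7 = 26
Nagasaki→Hiroshima→Fukuoka: 15 + 14 = 29
Nagasaki→Osaka→Sendai→Fukuoka: 6 + 8 + 7 = 21
The minimum is 13 mi.

13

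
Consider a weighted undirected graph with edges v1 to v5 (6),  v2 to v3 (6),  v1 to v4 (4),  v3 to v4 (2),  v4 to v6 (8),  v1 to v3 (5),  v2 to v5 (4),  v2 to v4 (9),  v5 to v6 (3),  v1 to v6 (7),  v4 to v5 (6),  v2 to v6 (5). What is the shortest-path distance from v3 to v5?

A few of the v3→v5 routes:
v3→v2→v5: 6 + 4 = 10
v3→v4→v5: 2 + 6 = 8
v3→v1→v5: 5 + 6 = 11
Shortest: 8.

8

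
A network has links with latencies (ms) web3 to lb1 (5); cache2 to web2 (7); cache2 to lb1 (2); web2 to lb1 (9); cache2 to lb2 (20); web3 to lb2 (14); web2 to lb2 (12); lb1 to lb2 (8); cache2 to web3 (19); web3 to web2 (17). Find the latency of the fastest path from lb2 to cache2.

Checking several routes:
lb2 -> cache2: 20
lb2 -> web2 -> cache2: 12 + 7 = 19
lb2 -> lb1 -> cache2: 8 + 2 = 10
Shortest: 10 ms.

10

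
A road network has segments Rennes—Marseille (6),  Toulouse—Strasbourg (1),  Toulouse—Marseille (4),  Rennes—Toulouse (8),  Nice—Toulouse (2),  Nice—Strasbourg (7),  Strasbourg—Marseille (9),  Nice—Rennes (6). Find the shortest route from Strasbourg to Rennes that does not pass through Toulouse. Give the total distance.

13

Routes from Strasbourg to Rennes avoiding Toulouse:
Strasbourg → Nice → Rennes: 7 + 6 = 13
Strasbourg → Marseille → Rennes: 9 + 6 = 15
Shortest: 13.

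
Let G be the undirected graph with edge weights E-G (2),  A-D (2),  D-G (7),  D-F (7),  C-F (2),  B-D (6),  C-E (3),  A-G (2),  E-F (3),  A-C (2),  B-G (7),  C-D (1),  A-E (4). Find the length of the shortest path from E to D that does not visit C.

6

Checking several routes:
E → F → D: 3 + 7 = 10
E → G → B → D: 2 + 7 + 6 = 15
E → G → A → D: 2 + 2 + 2 = 6
E → A → D: 4 + 2 = 6
E → A → G → D: 4 + 2 + 7 = 13
E → G → D: 2 + 7 = 9
Shortest: 6.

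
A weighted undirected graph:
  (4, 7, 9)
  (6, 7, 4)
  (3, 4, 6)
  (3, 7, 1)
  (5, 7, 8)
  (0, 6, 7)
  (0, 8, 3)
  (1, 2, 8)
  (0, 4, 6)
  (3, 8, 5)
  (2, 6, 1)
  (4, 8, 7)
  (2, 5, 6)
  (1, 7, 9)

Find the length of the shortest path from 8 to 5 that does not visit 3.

Some routes from 8 to 5 avoiding 3:
8→4→0→6→2→5: 7 + 6 + 7 + 1 + 6 = 27
8→0→6→7→5: 3 + 7 + 4 + 8 = 22
8→0→4→7→5: 3 + 6 + 9 + 8 = 26
8→4→7→5: 7 + 9 + 8 = 24
8→0→6→2→5: 3 + 7 + 1 + 6 = 17
The minimum is 17.

17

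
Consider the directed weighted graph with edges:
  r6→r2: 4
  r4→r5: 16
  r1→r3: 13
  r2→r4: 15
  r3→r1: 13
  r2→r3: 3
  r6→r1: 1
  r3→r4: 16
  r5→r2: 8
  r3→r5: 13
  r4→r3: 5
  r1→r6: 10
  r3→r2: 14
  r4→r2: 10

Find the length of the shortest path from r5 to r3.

11

Paths from r5 to r3:
r5 → r2 → r3: 8 + 3 = 11
r5 → r2 → r4 → r3: 8 + 15 + 5 = 28
The minimum is 11.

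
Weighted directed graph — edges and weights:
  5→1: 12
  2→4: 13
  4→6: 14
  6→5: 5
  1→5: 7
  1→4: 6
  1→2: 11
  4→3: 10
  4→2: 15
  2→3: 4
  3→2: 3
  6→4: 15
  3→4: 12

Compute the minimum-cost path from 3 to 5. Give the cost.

Paths from 3 to 5:
3→2→4→6→5: 3 + 13 + 14 + 5 = 35
3→4→6→5: 12 + 14 + 5 = 31
Best route has total 31.

31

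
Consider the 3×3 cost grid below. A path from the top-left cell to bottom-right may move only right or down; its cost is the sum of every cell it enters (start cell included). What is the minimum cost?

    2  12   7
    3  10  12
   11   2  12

Cheapest: (0,0) → (1,0) → (1,1) → (2,1) → (2,2)
  2 + 3 + 10 + 2 + 12 = 29
For comparison, the top-then-right route costs 45.

29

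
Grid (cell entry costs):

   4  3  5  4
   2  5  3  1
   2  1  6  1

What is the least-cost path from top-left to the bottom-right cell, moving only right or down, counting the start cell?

Cheapest: (0,0) (1,0) (1,1) (1,2) (1,3) (2,3)
  4 + 2 + 5 + 3 + 1 + 1 = 16
For comparison, the top-then-right route costs 18.

16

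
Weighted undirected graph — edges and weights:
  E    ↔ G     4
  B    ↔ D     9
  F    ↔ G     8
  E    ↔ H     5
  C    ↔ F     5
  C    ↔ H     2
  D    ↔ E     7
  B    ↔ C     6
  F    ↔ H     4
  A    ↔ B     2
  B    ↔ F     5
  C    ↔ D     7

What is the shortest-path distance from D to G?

Comparing a few candidate routes:
D -> B -> F -> G: 9 + 5 + 8 = 22
D -> E -> G: 7 + 4 = 11
D -> E -> H -> F -> G: 7 + 5 + 4 + 8 = 24
D -> C -> H -> E -> G: 7 + 2 + 5 + 4 = 18
D -> C -> H -> F -> G: 7 + 2 + 4 + 8 = 21
D -> C -> F -> G: 7 + 5 + 8 = 20
Best route has total 11.

11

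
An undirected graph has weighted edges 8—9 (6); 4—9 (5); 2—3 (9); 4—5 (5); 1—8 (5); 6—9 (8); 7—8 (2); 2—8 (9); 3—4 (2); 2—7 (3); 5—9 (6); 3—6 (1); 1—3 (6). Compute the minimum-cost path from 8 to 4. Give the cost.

Comparing a few candidate routes:
8 → 1 → 3 → 4: 5 + 6 + 2 = 13
8 → 9 → 6 → 3 → 4: 6 + 8 + 1 + 2 = 17
8 → 9 → 5 → 4: 6 + 6 + 5 = 17
8 → 7 → 2 → 3 → 4: 2 + 3 + 9 + 2 = 16
8 → 9 → 4: 6 + 5 = 11
Best route has total 11.

11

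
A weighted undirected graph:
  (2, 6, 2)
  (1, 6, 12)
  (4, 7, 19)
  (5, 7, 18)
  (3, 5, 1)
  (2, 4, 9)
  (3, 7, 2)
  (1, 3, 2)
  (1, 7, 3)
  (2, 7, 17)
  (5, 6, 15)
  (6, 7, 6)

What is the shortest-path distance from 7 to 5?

3

Comparing a few candidate routes:
7 -> 5: 18
7 -> 1 -> 3 -> 5: 3 + 2 + 1 = 6
7 -> 3 -> 5: 2 + 1 = 3
Shortest: 3.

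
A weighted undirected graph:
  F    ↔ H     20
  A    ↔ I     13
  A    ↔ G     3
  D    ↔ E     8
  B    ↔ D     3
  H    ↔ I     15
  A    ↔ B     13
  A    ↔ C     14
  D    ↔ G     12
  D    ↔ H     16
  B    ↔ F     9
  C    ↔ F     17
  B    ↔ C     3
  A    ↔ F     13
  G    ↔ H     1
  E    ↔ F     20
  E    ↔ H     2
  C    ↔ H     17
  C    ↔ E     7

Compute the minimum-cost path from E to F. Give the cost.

Checking several routes:
E → D → B → F: 8 + 3 + 9 = 20
E → H → G → A → F: 2 + 1 + 3 + 13 = 19
E → F: 20
E → C → B → F: 7 + 3 + 9 = 19
E → H → F: 2 + 20 = 22
Shortest: 19.

19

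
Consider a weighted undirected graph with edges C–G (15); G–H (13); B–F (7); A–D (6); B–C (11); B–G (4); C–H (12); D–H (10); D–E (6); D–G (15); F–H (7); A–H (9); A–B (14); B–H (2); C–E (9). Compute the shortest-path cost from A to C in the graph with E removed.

A few of the A→C routes:
A -> B -> H -> C: 14 + 2 + 12 = 28
A -> H -> B -> C: 9 + 2 + 11 = 22
A -> B -> C: 14 + 11 = 25
A -> H -> C: 9 + 12 = 21
The minimum is 21.

21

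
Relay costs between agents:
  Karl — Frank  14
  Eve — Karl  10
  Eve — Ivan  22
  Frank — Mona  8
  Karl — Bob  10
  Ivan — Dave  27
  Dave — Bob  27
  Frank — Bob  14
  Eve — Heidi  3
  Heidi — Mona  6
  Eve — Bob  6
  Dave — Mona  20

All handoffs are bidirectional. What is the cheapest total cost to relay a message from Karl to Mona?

19

Some routes from Karl to Mona:
Karl-Eve-Heidi-Mona: 10 + 3 + 6 = 19
Karl-Frank-Mona: 14 + 8 = 22
Karl-Bob-Frank-Mona: 10 + 14 + 8 = 32
Karl-Bob-Eve-Heidi-Mona: 10 + 6 + 3 + 6 = 25
The minimum is 19.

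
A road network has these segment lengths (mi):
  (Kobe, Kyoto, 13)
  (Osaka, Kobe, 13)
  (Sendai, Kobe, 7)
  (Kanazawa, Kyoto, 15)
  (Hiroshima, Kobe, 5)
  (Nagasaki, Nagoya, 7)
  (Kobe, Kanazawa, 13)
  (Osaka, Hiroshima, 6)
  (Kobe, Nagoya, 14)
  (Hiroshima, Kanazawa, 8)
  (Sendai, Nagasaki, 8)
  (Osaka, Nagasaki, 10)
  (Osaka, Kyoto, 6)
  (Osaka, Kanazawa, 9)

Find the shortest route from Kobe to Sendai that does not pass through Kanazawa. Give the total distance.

7

Paths from Kobe to Sendai avoiding Kanazawa:
Kobe - Hiroshima - Osaka - Nagasaki - Sendai: 5 + 6 + 10 + 8 = 29
Kobe - Osaka - Nagasaki - Sendai: 13 + 10 + 8 = 31
Kobe - Sendai: 7
Kobe - Kyoto - Osaka - Nagasaki - Sendai: 13 + 6 + 10 + 8 = 37
Kobe - Nagoya - Nagasaki - Sendai: 14 + 7 + 8 = 29
Shortest: 7 mi.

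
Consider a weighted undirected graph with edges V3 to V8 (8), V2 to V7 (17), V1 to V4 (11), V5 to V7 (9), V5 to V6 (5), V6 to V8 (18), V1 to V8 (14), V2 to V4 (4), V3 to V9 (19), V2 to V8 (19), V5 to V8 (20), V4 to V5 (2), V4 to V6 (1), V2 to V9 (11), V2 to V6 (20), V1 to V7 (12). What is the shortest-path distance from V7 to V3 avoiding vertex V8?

Checking several routes:
V7 - V2 - V9 - V3: 17 + 11 + 19 = 47
V7 - V5 - V6 - V2 - V9 - V3: 9 + 5 + 20 + 11 + 19 = 64
V7 - V1 - V4 - V2 - V9 - V3: 12 + 11 + 4 + 11 + 19 = 57
V7 - V5 - V6 - V4 - V2 - V9 - V3: 9 + 5 + 1 + 4 + 11 + 19 = 49
V7 - V5 - V4 - V2 - V9 - V3: 9 + 2 + 4 + 11 + 19 = 45
V7 - V5 - V4 - V6 - V2 - V9 - V3: 9 + 2 + 1 + 20 + 11 + 19 = 62
Shortest: 45.

45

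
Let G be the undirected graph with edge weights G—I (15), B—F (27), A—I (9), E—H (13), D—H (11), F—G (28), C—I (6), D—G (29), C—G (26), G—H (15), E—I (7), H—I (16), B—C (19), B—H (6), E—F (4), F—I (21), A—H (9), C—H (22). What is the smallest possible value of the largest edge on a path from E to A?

A few of the E→A routes:
E→I→A: max(7, 9) = 9
E→I→G→H→A: max(7, 15, 15, 9) = 15
E→H→A: max(13, 9) = 13
E→H→G→I→A: max(13, 15, 15, 9) = 15
E→I→H→A: max(7, 16, 9) = 16
E→H→I→A: max(13, 16, 9) = 16
Best route has worst link 9.

9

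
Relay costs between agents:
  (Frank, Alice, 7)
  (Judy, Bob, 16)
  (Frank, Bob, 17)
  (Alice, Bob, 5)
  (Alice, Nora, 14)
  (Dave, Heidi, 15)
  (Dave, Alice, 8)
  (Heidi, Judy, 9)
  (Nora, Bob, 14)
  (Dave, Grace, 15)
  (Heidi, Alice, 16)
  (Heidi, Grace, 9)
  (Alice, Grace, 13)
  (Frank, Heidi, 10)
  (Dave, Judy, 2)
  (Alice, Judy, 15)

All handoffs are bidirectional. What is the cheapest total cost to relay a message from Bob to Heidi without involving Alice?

25

Paths from Bob to Heidi avoiding Alice:
Bob→Judy→Dave→Grace→Heidi: 16 + 2 + 15 + 9 = 42
Bob→Judy→Dave→Heidi: 16 + 2 + 15 = 33
Bob→Judy→Heidi: 16 + 9 = 25
Bob→Frank→Heidi: 17 + 10 = 27
Shortest: 25.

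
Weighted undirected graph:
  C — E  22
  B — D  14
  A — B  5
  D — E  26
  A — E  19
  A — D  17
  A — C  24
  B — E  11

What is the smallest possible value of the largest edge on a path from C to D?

22

A few of the C→D routes:
C-E-A-D: max(22, 19, 17) = 22
C-E-B-A-D: max(22, 11, 5, 17) = 22
C-E-A-B-D: max(22, 19, 5, 14) = 22
C-A-B-D: max(24, 5, 14) = 24
C-E-B-D: max(22, 11, 14) = 22
The minimum achievable maximum is 22.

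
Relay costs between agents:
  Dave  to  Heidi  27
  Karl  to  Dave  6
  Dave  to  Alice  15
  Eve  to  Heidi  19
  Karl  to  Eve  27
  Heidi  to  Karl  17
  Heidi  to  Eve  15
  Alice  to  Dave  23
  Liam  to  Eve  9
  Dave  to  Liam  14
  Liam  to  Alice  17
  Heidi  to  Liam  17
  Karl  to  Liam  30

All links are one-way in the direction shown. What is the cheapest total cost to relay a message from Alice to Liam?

37

Candidate routes:
Alice → Dave → Liam: 23 + 14 = 37
Alice → Dave → Heidi → Liam: 23 + 27 + 17 = 67
Alice → Dave → Heidi → Karl → Liam: 23 + 27 + 17 + 30 = 97
Best route has total 37.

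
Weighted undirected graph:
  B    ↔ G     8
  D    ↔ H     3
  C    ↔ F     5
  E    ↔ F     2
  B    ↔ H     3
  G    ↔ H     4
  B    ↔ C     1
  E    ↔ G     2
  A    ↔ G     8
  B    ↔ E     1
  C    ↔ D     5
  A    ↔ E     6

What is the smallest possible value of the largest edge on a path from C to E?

A few of the C→E routes:
C-B-E: max(1, 1) = 1
C-F-E: max(5, 2) = 5
C-D-H-G-E: max(5, 3, 4, 2) = 5
C-B-H-G-E: max(1, 3, 4, 2) = 4
The minimum achievable maximum is 1.

1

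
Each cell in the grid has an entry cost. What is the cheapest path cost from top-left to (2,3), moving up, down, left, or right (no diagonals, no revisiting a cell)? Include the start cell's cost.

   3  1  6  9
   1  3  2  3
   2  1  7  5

17

Take [0,0] -> [0,1] -> [1,1] -> [1,2] -> [1,3] -> [2,3] for a total of 3 + 1 + 3 + 2 + 3 + 5 = 17.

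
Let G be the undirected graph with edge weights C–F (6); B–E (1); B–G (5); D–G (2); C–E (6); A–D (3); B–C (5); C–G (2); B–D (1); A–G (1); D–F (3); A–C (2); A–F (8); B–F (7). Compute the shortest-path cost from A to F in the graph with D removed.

8

Some routes from A to F avoiding D:
A - F: 8
A - C - F: 2 + 6 = 8
A - G - B - F: 1 + 5 + 7 = 13
A - G - C - F: 1 + 2 + 6 = 9
Best route has total 8.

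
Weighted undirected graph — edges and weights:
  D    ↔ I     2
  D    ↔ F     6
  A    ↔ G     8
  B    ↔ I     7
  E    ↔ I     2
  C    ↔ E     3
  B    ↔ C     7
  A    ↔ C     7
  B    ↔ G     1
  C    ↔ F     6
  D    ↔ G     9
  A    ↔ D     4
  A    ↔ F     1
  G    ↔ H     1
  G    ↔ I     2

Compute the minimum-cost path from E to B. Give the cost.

5

Comparing a few candidate routes:
E-I-B: 2 + 7 = 9
E-I-G-B: 2 + 2 + 1 = 5
E-C-B: 3 + 7 = 10
Shortest: 5.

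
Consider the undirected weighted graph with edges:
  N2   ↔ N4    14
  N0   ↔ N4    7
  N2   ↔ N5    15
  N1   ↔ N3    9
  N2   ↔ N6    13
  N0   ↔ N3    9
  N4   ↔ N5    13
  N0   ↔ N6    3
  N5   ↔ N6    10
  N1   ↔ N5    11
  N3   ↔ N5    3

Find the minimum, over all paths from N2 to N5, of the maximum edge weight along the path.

Checking several routes:
N2→N6→N5: max(13, 10) = 13
N2→N6→N0→N4→N5: max(13, 3, 7, 13) = 13
N2→N6→N0→N3→N1→N5: max(13, 3, 9, 9, 11) = 13
Best route has worst link 13.

13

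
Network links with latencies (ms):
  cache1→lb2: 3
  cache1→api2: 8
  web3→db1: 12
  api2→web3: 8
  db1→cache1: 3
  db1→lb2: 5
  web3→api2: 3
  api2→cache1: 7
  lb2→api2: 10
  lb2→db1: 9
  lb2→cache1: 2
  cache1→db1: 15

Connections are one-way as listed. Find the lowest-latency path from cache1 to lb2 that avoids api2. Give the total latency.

3

Candidate routes:
cache1 → db1 → lb2: 15 + 5 = 20
cache1 → lb2: 3
The minimum is 3 ms.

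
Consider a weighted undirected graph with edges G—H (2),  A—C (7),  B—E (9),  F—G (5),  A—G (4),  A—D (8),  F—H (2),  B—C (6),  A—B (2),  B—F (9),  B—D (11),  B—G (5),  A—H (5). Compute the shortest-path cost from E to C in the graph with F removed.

Candidate routes:
E→B→A→C: 9 + 2 + 7 = 18
E→B→D→A→C: 9 + 11 + 8 + 7 = 35
E→B→G→H→A→C: 9 + 5 + 2 + 5 + 7 = 28
E→B→G→A→C: 9 + 5 + 4 + 7 = 25
E→B→C: 9 + 6 = 15
The minimum is 15.

15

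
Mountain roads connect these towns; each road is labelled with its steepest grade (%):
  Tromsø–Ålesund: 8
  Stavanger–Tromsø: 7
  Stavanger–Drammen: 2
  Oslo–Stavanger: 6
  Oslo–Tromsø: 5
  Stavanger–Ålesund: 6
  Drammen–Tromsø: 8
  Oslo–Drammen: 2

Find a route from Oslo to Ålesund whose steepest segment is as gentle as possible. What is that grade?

6

Comparing a few candidate routes:
Oslo→Stavanger→Ålesund: max(6, 6) = 6
Oslo→Drammen→Tromsø→Stavanger→Ålesund: max(2, 8, 7, 6) = 8
Oslo→Drammen→Stavanger→Ålesund: max(2, 2, 6) = 6
Oslo→Tromsø→Stavanger→Ålesund: max(5, 7, 6) = 7
Oslo→Drammen→Stavanger→Tromsø→Ålesund: max(2, 2, 7, 8) = 8
Oslo→Drammen→Tromsø→Ålesund: max(2, 8, 8) = 8
Best route has worst link 6%.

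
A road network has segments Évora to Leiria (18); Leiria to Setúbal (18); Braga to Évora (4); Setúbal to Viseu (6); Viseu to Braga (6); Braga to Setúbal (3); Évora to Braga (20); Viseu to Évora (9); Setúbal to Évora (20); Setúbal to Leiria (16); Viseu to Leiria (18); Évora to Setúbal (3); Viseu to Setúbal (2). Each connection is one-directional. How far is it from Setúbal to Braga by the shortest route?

Routes from Setúbal to Braga:
Setúbal-Viseu-Évora-Braga: 6 + 9 + 20 = 35
Setúbal-Viseu-Braga: 6 + 6 = 12
Setúbal-Évora-Braga: 20 + 20 = 40
Shortest: 12.

12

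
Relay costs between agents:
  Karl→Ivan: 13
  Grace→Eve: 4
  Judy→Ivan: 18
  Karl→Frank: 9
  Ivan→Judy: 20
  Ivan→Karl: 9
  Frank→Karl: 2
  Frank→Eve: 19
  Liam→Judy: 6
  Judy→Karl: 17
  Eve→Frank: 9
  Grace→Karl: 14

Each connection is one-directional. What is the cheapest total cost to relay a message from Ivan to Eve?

Routes from Ivan to Eve:
Ivan→Judy→Karl→Frank→Eve: 20 + 17 + 9 + 19 = 65
Ivan→Karl→Frank→Eve: 9 + 9 + 19 = 37
Shortest: 37.

37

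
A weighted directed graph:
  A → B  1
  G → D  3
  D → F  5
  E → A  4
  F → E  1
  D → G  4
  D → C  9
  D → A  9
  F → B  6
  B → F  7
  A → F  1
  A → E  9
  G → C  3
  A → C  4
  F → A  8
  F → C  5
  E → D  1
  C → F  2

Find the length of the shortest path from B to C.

Checking several routes:
B → F → E → D → C: 7 + 1 + 1 + 9 = 18
B → F → E → D → G → C: 7 + 1 + 1 + 4 + 3 = 16
B → F → E → A → C: 7 + 1 + 4 + 4 = 16
B → F → C: 7 + 5 = 12
Shortest: 12.

12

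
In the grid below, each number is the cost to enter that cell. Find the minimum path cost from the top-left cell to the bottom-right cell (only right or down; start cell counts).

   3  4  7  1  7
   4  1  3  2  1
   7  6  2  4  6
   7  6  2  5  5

25

One optimal route is r0c0 r0c1 r1c1 r1c2 r1c3 r1c4 r2c4 r3c4.
Its cost is 3 + 4 + 1 + 3 + 2 + 1 + 6 + 5 = 25.
For comparison, the top-then-right route costs 34.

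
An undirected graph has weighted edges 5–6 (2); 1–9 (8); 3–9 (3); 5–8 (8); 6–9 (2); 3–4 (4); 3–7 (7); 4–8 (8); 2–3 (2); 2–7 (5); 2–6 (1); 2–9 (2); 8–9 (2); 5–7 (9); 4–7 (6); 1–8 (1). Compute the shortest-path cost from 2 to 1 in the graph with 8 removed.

10

Some routes from 2 to 1 avoiding 8:
2 -> 7 -> 3 -> 9 -> 1: 5 + 7 + 3 + 8 = 23
2 -> 9 -> 1: 2 + 8 = 10
2 -> 3 -> 9 -> 1: 2 + 3 + 8 = 13
2 -> 6 -> 9 -> 1: 1 + 2 + 8 = 11
2 -> 7 -> 4 -> 3 -> 9 -> 1: 5 + 6 + 4 + 3 + 8 = 26
Best route has total 10.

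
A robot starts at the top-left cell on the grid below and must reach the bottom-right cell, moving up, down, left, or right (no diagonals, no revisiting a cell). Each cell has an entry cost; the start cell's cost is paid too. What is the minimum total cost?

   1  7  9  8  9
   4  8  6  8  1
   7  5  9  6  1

29

Cheapest: r0c0 -> r1c0 -> r1c1 -> r1c2 -> r1c3 -> r1c4 -> r2c4
  1 + 4 + 8 + 6 + 8 + 1 + 1 = 29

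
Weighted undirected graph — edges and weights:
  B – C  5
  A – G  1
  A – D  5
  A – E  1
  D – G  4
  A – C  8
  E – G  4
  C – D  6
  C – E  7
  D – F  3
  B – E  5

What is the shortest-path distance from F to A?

A few of the F→A routes:
F - D - G - E - A: 3 + 4 + 4 + 1 = 12
F - D - C - A: 3 + 6 + 8 = 17
F - D - A: 3 + 5 = 8
F - D - G - A: 3 + 4 + 1 = 8
Best route has total 8.

8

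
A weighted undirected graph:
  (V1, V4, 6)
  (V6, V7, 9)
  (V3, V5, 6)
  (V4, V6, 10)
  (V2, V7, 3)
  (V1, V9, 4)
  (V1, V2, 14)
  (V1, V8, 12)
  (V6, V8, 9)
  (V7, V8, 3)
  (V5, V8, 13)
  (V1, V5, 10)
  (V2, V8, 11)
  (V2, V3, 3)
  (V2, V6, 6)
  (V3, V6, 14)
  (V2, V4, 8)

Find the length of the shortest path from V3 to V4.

11

A few of the V3→V4 routes:
V3 - V6 - V4: 14 + 10 = 24
V3 - V5 - V1 - V4: 6 + 10 + 6 = 22
V3 - V2 - V1 - V4: 3 + 14 + 6 = 23
V3 - V2 - V7 - V6 - V4: 3 + 3 + 9 + 10 = 25
V3 - V2 - V4: 3 + 8 = 11
V3 - V2 - V6 - V4: 3 + 6 + 10 = 19
The minimum is 11.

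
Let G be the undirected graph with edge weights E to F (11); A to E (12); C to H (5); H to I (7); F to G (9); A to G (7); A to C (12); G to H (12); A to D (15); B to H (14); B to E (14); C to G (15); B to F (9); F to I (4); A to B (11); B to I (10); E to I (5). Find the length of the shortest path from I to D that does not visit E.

35

A few of the I→D routes:
I -> F -> B -> A -> D: 4 + 9 + 11 + 15 = 39
I -> H -> B -> A -> D: 7 + 14 + 11 + 15 = 47
I -> H -> C -> A -> D: 7 + 5 + 12 + 15 = 39
I -> B -> A -> D: 10 + 11 + 15 = 36
I -> H -> G -> A -> D: 7 + 12 + 7 + 15 = 41
I -> F -> G -> A -> D: 4 + 9 + 7 + 15 = 35
Best route has total 35.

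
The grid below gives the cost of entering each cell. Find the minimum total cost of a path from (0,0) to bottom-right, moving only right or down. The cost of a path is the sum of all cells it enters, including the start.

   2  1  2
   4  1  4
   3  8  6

14

Path r0c0 -> r0c1 -> r1c1 -> r1c2 -> r2c2: 2 + 1 + 1 + 4 + 6 = 14.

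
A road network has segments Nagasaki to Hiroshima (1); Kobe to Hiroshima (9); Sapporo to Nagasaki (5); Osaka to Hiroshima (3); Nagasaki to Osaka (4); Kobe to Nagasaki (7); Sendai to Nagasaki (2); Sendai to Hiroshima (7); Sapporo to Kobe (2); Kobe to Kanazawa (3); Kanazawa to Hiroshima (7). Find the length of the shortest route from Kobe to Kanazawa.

Comparing a few candidate routes:
Kobe→Sapporo→Nagasaki→Hiroshima→Kanazawa: 2 + 5 + 1 + 7 = 15
Kobe→Sapporo→Nagasaki→Osaka→Hiroshima→Kanazawa: 2 + 5 + 4 + 3 + 7 = 21
Kobe→Hiroshima→Kanazawa: 9 + 7 = 16
Kobe→Nagasaki→Hiroshima→Kanazawa: 7 + 1 + 7 = 15
Kobe→Kanazawa: 3
Best route has total 3.

3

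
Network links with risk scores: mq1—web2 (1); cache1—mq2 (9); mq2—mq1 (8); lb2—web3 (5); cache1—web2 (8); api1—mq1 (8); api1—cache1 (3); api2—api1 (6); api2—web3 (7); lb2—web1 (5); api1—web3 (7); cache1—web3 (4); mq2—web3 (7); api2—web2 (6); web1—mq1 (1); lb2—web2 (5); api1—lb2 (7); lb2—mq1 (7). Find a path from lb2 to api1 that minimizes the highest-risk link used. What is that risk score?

5

Comparing a few candidate routes:
lb2 - web1 - mq1 - web2 - api2 - api1: max(5, 1, 1, 6, 6) = 6
lb2 - web2 - api2 - web3 - cache1 - api1: max(5, 6, 7, 4, 3) = 7
lb2 - web2 - api2 - web3 - api1: max(5, 6, 7, 7) = 7
lb2 - web3 - cache1 - api1: max(5, 4, 3) = 5
lb2 - web2 - api2 - api1: max(5, 6, 6) = 6
Smallest bottleneck: 5.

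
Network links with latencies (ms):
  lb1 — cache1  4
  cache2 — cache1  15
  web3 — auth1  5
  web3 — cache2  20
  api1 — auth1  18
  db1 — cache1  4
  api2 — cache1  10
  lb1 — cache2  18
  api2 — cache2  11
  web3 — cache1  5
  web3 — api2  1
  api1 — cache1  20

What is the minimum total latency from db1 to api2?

Some routes from db1 to api2:
db1 - cache1 - web3 - api2: 4 + 5 + 1 = 10
db1 - cache1 - cache2 - api2: 4 + 15 + 11 = 30
db1 - cache1 - api2: 4 + 10 = 14
Shortest: 10 ms.

10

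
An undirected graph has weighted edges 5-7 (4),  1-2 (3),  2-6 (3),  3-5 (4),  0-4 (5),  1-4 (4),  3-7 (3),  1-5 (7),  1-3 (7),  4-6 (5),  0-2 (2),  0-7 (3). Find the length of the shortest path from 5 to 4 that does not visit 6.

A few of the 5→4 routes:
5 -> 7 -> 0 -> 4: 4 + 3 + 5 = 12
5 -> 3 -> 7 -> 0 -> 4: 4 + 3 + 3 + 5 = 15
5 -> 3 -> 1 -> 4: 4 + 7 + 4 = 15
5 -> 1 -> 2 -> 0 -> 4: 7 + 3 + 2 + 5 = 17
5 -> 1 -> 4: 7 + 4 = 11
5 -> 7 -> 0 -> 2 -> 1 -> 4: 4 + 3 + 2 + 3 + 4 = 16
Best route has total 11.

11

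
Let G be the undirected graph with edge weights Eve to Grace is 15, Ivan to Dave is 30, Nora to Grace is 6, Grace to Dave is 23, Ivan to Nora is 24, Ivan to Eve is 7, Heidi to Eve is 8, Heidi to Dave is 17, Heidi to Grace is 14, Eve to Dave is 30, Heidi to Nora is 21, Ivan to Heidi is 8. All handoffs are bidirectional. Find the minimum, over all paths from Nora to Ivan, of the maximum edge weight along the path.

Some routes from Nora to Ivan:
Nora -> Grace -> Eve -> Heidi -> Ivan: max(6, 15, 8, 8) = 15
Nora -> Grace -> Eve -> Ivan: max(6, 15, 7) = 15
Nora -> Grace -> Heidi -> Ivan: max(6, 14, 8) = 14
Nora -> Heidi -> Grace -> Eve -> Ivan: max(21, 14, 15, 7) = 21
Nora -> Heidi -> Eve -> Ivan: max(21, 8, 7) = 21
Nora -> Grace -> Heidi -> Eve -> Ivan: max(6, 14, 8, 7) = 14
Smallest bottleneck: 14.

14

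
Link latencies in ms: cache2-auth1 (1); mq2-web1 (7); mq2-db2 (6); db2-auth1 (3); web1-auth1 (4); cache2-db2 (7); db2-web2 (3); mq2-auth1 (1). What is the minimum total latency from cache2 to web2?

Paths from cache2 to web2:
cache2-auth1-db2-web2: 1 + 3 + 3 = 7
cache2-db2-web2: 7 + 3 = 10
cache2-auth1-mq2-db2-web2: 1 + 1 + 6 + 3 = 11
cache2-auth1-web1-mq2-db2-web2: 1 + 4 + 7 + 6 + 3 = 21
Best route has total 7 ms.

7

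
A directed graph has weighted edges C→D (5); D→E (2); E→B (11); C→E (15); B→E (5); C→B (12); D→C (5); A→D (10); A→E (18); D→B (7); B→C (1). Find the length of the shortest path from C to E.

7

Some routes from C to E:
C-D-E: 5 + 2 = 7
C-E: 15
C-D-B-E: 5 + 7 + 5 = 17
Best route has total 7.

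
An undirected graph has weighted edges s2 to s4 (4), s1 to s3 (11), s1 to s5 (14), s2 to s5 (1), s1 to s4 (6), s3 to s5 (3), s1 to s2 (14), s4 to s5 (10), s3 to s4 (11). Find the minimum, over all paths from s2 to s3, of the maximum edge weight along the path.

3

Some routes from s2 to s3:
s2-s5-s4-s3: max(1, 10, 11) = 11
s2-s4-s3: max(4, 11) = 11
s2-s4-s1-s3: max(4, 6, 11) = 11
s2-s4-s5-s3: max(4, 10, 3) = 10
s2-s5-s4-s1-s3: max(1, 10, 6, 11) = 11
s2-s5-s3: max(1, 3) = 3
Smallest bottleneck: 3.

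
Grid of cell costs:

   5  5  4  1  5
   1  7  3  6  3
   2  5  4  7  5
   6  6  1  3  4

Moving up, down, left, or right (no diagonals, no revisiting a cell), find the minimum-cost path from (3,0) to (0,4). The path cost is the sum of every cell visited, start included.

One optimal route is (3,0) -> (2,0) -> (1,0) -> (0,0) -> (0,1) -> (0,2) -> (0,3) -> (0,4).
Its cost is 6 + 2 + 1 + 5 + 5 + 4 + 1 + 5 = 29.

29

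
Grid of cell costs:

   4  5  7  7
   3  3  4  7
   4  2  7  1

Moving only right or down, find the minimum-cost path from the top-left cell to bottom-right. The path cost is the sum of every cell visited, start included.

Best path: [0,0]→[1,0]→[1,1]→[2,1]→[2,2]→[2,3]
Cost: 4 + 3 + 3 + 2 + 7 + 1 = 20
(Top row then right column would cost 31.)

20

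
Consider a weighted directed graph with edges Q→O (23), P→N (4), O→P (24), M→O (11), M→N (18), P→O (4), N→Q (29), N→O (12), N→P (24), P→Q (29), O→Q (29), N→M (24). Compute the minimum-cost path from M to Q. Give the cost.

Checking several routes:
M → N → O → Q: 18 + 12 + 29 = 59
M → O → P → Q: 11 + 24 + 29 = 64
M → N → Q: 18 + 29 = 47
M → O → Q: 11 + 29 = 40
The minimum is 40.

40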